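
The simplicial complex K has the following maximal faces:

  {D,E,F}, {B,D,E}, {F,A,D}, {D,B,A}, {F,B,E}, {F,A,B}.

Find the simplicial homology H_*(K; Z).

We work with the vertex ordering A < B < D < E < F. The simplices of K, each written with vertices in increasing order, are:

  0-simplices (5): A, B, D, E, F
  1-simplices (9): AB, AD, AF, BD, BE, BF, DE, DF, EF
  2-simplices (6): ABD, ABF, ADF, BDE, BEF, DEF

giving chain groups C_0 ≅ Z^5, C_1 ≅ Z^9, C_2 ≅ Z^6.

Boundary ∂_1: C_1 → C_0 sends each edge [p,q] (with p < q) to q − p. For instance
  ∂DE = E − D.
This gives a 5×9 integer matrix of rank 4; reducing to Smith normal form yields diagonal entries (1,1,1,1).

The boundary map ∂_2: C_2 → C_1 sends each 2-simplex [p,q,r] to [q,r] − [p,r] + [p,q]. For instance
  ∂BDE = DE − BE + BD,
  ∂ADF = DF − AF + AD.
The resulting 9×6 matrix has rank 5, and its Smith normal form has invariant factors (1,1,1,1,1).

From H_k ≅ ker(∂_k) / im(∂_{k+1}) we obtain:

  H_0: rank C_0 − rank ∂_1 = 5 − 4 = 1, and the invariant factors of ∂_1 are all 1, so H_0 = Z.
  H_1: rank ker ∂_1 − rank ∂_2 = (9 − 4) − 5 = 0, and the invariant factors of ∂_2 are all 1, so H_1 = 0.
  H_2: rank ker ∂_2 − rank ∂_3 = (6 − 5) − 0 = 1, and there is no ∂_3, so H_2 = Z.

H_0 = Z,  H_1 = 0,  H_2 = Z.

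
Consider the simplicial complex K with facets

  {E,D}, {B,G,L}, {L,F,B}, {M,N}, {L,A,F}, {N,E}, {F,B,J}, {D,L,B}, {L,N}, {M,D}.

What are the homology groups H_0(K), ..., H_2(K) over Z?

Order the vertices as A < B < D < E < F < G < J < L < M < N. Listing each simplex with vertices in this order, K has dimension 2 with simplices:

  0-simplices (10): A, B, D, E, F, G, J, L, M, N
  1-simplices (16): AF, AL, BD, BF, BG, BJ, BL, DE, DL, DM, EN, FJ, FL, GL, LN, MN
  2-simplices (5): AFL, BDL, BFJ, BFL, BGL

giving chain groups C_0 ≅ Z^10, C_1 ≅ Z^16, C_2 ≅ Z^5.

∂_1: C_1 → C_0 sends each edge [p,q] (with p < q) to q − p. For instance
  ∂BG = G − B.
The 10×16 boundary matrix has rank 9 and Smith normal form diag(1,1,1,1,1,1,1,1,1).

The boundary map ∂_2: C_2 → C_1 acts by ∂[p,q,r] = [q,r] − [p,r] + [p,q]. For instance
  ∂BFL = FL − BL + BF,
  ∂BFJ = FJ − BJ + BF.
This gives a 16×5 integer matrix of rank 5; reducing to Smith normal form yields diagonal entries (1,1,1,1,1).

Computing H_k = (kernel of ∂_k) / (image of ∂_{k+1}):

  H_0: rank C_0 − rank ∂_1 = 10 − 9 = 1, and the invariant factors of ∂_1 are all 1, so H_0 ≅ Z.
  H_1: rank ker ∂_1 − rank ∂_2 = (16 − 9) − 5 = 2, and the invariant factors of ∂_2 are all 1, so H_1 ≅ Z^2.
  H_2: rank ker ∂_2 − rank ∂_3 = (5 − 5) − 0 = 0, and there is no ∂_3, so H_2 ≅ 0.

H_0 ≅ Z,  H_1 ≅ Z^2,  H_2 = 0.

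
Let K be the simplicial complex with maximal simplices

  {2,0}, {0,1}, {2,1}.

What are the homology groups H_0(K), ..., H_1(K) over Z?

H_0 ≅ Z,  H_1 ≅ Z.

We work with the vertex ordering 0 < 1 < 2. The simplices of K, each written with vertices in increasing order, are:

  0-simplices (3): [0], [1], [2]
  1-simplices (3): [0,1], [0,2], [1,2]

so the chain groups are C_0 ≅ Z^3, C_1 ≅ Z^3.

Boundary ∂_1: C_1 → C_0 is given by ∂[p,q] = [q] − [p].
The resulting 3×3 matrix has rank 2, and its Smith normal form has invariant factors (1,1).

From H_k ≅ ker(∂_k) / im(∂_{k+1}) we obtain:

  H_0: rank C_0 − rank ∂_1 = 3 − 2 = 1, and the invariant factors of ∂_1 are all 1, so H_0 = Z.
  H_1: rank ker ∂_1 − rank ∂_2 = (3 − 2) − 0 = 1, and there is no ∂_2, so H_1 = Z.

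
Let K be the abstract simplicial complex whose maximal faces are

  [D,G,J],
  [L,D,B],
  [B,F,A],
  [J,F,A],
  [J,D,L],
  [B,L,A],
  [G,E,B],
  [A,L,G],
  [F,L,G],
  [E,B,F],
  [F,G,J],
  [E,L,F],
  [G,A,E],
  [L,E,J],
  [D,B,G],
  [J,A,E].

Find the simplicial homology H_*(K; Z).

H_0 ≅ Z,  H_1 ≅ Z^2,  H_2 ≅ Z.

We work with the vertex ordering A < B < D < E < F < G < J < L. The simplices of K, each written with vertices in increasing order, are:

  0-simplices (8): A, B, D, E, F, G, J, L
  1-simplices (24): AB, AE, AF, AG, AJ, AL, BD, BE, BF, BG, BL, DG, DJ, DL, EF, EG, EJ, EL, FG, FJ, FL, GJ, GL, JL
  2-simplices (16): ABF, ABL, AEG, AEJ, AFJ, AGL, BDG, BDL, BEF, BEG, DGJ, DJL, EFL, EJL, FGJ, FGL

giving chain groups C_0 ≅ Z^8, C_1 ≅ Z^24, C_2 ≅ Z^16.

Boundary ∂_1: C_1 → C_0 maps an edge to its endpoints' difference, ∂[p,q] = q − p. For instance
  ∂EF = F − E.
As a 8×24 matrix over Z this has rank 7, with invariant factors (1,1,1,1,1,1,1).

The boundary map ∂_2: C_2 → C_1 maps a triangle to the signed sum of its edges. For instance
  ∂EFL = FL − EL + EF,
  ∂AEJ = EJ − AJ + AE.
The 24×16 boundary matrix has rank 15 and Smith normal form diag(1,1,1,1,1,1,1,1,1,1,1,1,1,1,1).

From H_k ≅ ker(∂_k) / im(∂_{k+1}) we obtain:

  H_0: rank C_0 − rank ∂_1 = 8 − 7 = 1, and the invariant factors of ∂_1 are all 1, so H_0 ≅ Z.
  H_1: rank ker ∂_1 − rank ∂_2 = (24 − 7) − 15 = 2, and the invariant factors of ∂_2 are all 1, so H_1 ≅ Z^2.
  H_2: rank ker ∂_2 − rank ∂_3 = (16 − 15) − 0 = 1, and there is no ∂_3, so H_2 ≅ Z.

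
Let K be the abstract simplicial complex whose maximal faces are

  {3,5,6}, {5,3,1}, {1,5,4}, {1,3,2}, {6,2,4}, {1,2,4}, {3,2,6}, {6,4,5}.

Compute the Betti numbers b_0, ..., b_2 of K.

We work with the vertex ordering 1 < 2 < 3 < 4 < 5 < 6. The simplices of K, each written with vertices in increasing order, are:

  0-simplices (6): [1], [2], [3], [4], [5], [6]
  1-simplices (12): [1,2], [1,3], [1,4], [1,5], [2,3], [2,4], [2,6], [3,5], [3,6], [4,5], [4,6], [5,6]
  2-simplices (8): [1,2,3], [1,2,4], [1,3,5], [1,4,5], [2,3,6], [2,4,6], [3,5,6], [4,5,6]

giving chain groups C_0 ≅ Z^6, C_1 ≅ Z^12, C_2 ≅ Z^8.

∂_1: C_1 → C_0 sends each edge [p,q] (with p < q) to q − p. For instance
  ∂[4,6] = [6] − [4].
As a 6×12 matrix over Z this has rank 5, with invariant factors (1,1,1,1,1).

Boundary ∂_2: C_2 → C_1 acts by ∂[p,q,r] = [q,r] − [p,r] + [p,q]. For instance
  ∂[1,2,4] = [2,4] − [1,4] + [1,2],
  ∂[4,5,6] = [5,6] − [4,6] + [4,5].
The resulting 12×8 matrix has rank 7, and its Smith normal form has invariant factors (1,1,1,1,1,1,1).

Computing H_k = (kernel of ∂_k) / (image of ∂_{k+1}):

  H_0: rank C_0 − rank ∂_1 = 6 − 5 = 1, and the invariant factors of ∂_1 are all 1, so H_0 ≅ Z.
  H_1: rank ker ∂_1 − rank ∂_2 = (12 − 5) − 7 = 0, and the invariant factors of ∂_2 are all 1, so H_1 ≅ 0.
  H_2: rank ker ∂_2 − rank ∂_3 = (8 − 7) − 0 = 1, and there is no ∂_3, so H_2 ≅ Z.

Hence the Betti numbers are b_0 = 1, b_1 = 0, b_2 = 1.

b_0 = 1, b_1 = 0, b_2 = 1.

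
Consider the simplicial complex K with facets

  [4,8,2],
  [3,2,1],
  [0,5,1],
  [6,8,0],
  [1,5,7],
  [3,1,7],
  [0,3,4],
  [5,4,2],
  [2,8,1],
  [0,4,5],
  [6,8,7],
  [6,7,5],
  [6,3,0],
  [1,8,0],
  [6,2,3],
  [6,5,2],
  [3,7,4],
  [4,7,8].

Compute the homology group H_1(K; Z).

H_1 ≅ Z^2.

Order the vertices as 0 < 1 < 2 < 3 < 4 < 5 < 6 < 7 < 8. Listing each simplex with vertices in this order, K has dimension 2 with simplices:

  0-simplices (9): [0], [1], [2], [3], [4], [5], [6], [7], [8]
  1-simplices (27): (27 of them)
  2-simplices (18): [0,1,5], [0,1,8], [0,3,4], [0,3,6], [0,4,5], [0,6,8], [1,2,3], [1,2,8], [1,3,7], [1,5,7], [2,3,6], [2,4,5], [2,4,8], [2,5,6], [3,4,7], [4,7,8], [5,6,7], [6,7,8]

giving chain groups C_0 ≅ Z^9, C_1 ≅ Z^27, C_2 ≅ Z^18.

The boundary map ∂_1: C_1 → C_0 is given by ∂[p,q] = [q] − [p]. For instance
  ∂[3,4] = [4] − [3].
This gives a 9×27 integer matrix of rank 8; reducing to Smith normal form yields diagonal entries (1,1,1,1,1,1,1,1).

Boundary ∂_2: C_2 → C_1 acts by ∂[p,q,r] = [q,r] − [p,r] + [p,q]. For instance
  ∂[0,6,8] = [6,8] − [0,8] + [0,6],
  ∂[1,2,3] = [2,3] − [1,3] + [1,2].
This gives a 27×18 integer matrix of rank 17; reducing to Smith normal form yields diagonal entries (1,1,1,1,1,1,1,1,1,1,1,1,1,1,1,1,1).

Reading off H_k = ker ∂_k / im ∂_{k+1}:

  H_1: rank ker ∂_1 − rank ∂_2 = (27 − 8) − 17 = 2, and the invariant factors of ∂_2 are all 1, so H_1 = Z^2.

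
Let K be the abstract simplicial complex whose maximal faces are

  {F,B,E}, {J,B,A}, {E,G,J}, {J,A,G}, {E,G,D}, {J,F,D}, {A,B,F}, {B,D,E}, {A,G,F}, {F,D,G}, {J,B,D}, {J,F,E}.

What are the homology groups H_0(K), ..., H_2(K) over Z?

K has 7 vertices, 18 edges, 12 triangles.
rank ∂_0 = 0, rank ∂_1 = 6 ⇒ b_0 = 7 − 0 − 6 = 1; all invariant factors of ∂_1 are 1 so no torsion. So H_0 = Z.
rank ∂_1 = 6, rank ∂_2 = 12 ⇒ b_1 = 18 − 6 − 12 = 0; ∂_2 has invariant factor(s) [2] giving torsion. So H_1 = Z/2.
rank ∂_2 = 12, rank ∂_3 = 0 ⇒ b_2 = 12 − 12 − 0 = 0. So H_2 = 0.

H_0 ≅ Z,  H_1 ≅ Z/2,  H_2 = 0.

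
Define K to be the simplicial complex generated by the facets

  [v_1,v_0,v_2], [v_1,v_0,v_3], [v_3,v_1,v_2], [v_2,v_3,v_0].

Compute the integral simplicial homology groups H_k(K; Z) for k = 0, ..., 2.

Order the vertices as v_0 < v_1 < v_2 < v_3. Listing each simplex with vertices in this order, K has dimension 2 with simplices:

  0-simplices (4): [v_0], [v_1], [v_2], [v_3]
  1-simplices (6): [v_0,v_1], [v_0,v_2], [v_0,v_3], [v_1,v_2], [v_1,v_3], [v_2,v_3]
  2-simplices (4): [v_0,v_1,v_2], [v_0,v_1,v_3], [v_0,v_2,v_3], [v_1,v_2,v_3]

Hence C_0 ≅ Z^4, C_1 ≅ Z^6, C_2 ≅ Z^4.

The boundary map ∂_1: C_1 → C_0 maps an edge to its endpoints' difference, ∂[p,q] = q − p. For instance
  ∂[v_0,v_1] = [v_1] − [v_0].
This gives a 4×6 integer matrix of rank 3; reducing to Smith normal form yields diagonal entries (1,1,1).

The boundary map ∂_2: C_2 → C_1 maps a triangle to the signed sum of its edges. For instance
  ∂[v_0,v_1,v_3] = [v_1,v_3] − [v_0,v_3] + [v_0,v_1],
  ∂[v_1,v_2,v_3] = [v_2,v_3] − [v_1,v_3] + [v_1,v_2].
This gives a 6×4 integer matrix of rank 3; reducing to Smith normal form yields diagonal entries (1,1,1).

Computing H_k = (kernel of ∂_k) / (image of ∂_{k+1}):

  H_0: rank C_0 − rank ∂_1 = 4 − 3 = 1, and the invariant factors of ∂_1 are all 1, so H_0 ≅ Z.
  H_1: rank ker ∂_1 − rank ∂_2 = (6 − 3) − 3 = 0, and the invariant factors of ∂_2 are all 1, so H_1 ≅ 0.
  H_2: rank ker ∂_2 − rank ∂_3 = (4 − 3) − 0 = 1, and there is no ∂_3, so H_2 ≅ Z.

(K is a triangulation of the 2-sphere S^2.)

H_0 = Z,  H_1 = 0,  H_2 = Z.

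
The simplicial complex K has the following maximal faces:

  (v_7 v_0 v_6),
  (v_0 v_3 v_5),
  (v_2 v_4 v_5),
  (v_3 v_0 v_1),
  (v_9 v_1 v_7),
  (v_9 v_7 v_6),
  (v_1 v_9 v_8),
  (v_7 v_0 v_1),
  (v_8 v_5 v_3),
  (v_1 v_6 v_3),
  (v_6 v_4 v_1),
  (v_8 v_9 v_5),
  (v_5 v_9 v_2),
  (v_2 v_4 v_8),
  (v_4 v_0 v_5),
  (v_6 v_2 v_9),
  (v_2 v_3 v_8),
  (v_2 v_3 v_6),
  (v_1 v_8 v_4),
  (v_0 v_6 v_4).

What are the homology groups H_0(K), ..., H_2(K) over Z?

H_0 = Z,  H_1 = Z ⊕ Z/2,  H_2 = 0.

Order the vertices as v_0 < v_1 < v_2 < v_3 < v_4 < v_5 < v_6 < v_7 < v_8 < v_9. Listing each simplex with vertices in this order, K has dimension 2 with simplices:

  0-simplices (10): [v_0], [v_1], [v_2], [v_3], [v_4], [v_5], [v_6], [v_7], [v_8], [v_9]
  1-simplices (30): (30 of them)
  2-simplices (20): (20 of them)

so the chain groups are C_0 ≅ Z^10, C_1 ≅ Z^30, C_2 ≅ Z^20.

The boundary map ∂_1: C_1 → C_0 sends each edge [p,q] (with p < q) to q − p. For instance
  ∂[v_4,v_6] = [v_6] − [v_4].
As a 10×30 matrix over Z this has rank 9, with invariant factors (1,1,1,1,1,1,1,1,1).

The boundary map ∂_2: C_2 → C_1 sends each 2-simplex [p,q,r] to [q,r] − [p,r] + [p,q]. For instance
  ∂[v_2,v_6,v_9] = [v_6,v_9] − [v_2,v_9] + [v_2,v_6],
  ∂[v_2,v_5,v_9] = [v_5,v_9] − [v_2,v_9] + [v_2,v_5].
This gives a 30×20 integer matrix of rank 20; reducing to Smith normal form yields diagonal entries (1,1,1,1,1,1,1,1,1,1,1,1,1,1,1,1,1,1,1,2).

Now H_k = ker ∂_k / im ∂_{k+1}, so:

  H_0: rank C_0 − rank ∂_1 = 10 − 9 = 1, and the invariant factors of ∂_1 are all 1, so H_0 ≅ Z.
  H_1: rank ker ∂_1 − rank ∂_2 = (30 − 9) − 20 = 1, and ∂_2 has invariant factor 2 > 1, so H_1 ≅ Z ⊕ Z/2.
  H_2: rank ker ∂_2 − rank ∂_3 = (20 − 20) − 0 = 0, and there is no ∂_3, so H_2 ≅ 0.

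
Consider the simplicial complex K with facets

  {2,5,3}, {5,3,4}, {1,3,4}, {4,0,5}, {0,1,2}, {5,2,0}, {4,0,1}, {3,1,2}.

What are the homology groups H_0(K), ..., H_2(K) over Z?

H_0 ≅ Z,  H_1 = 0,  H_2 ≅ Z.

We work with the vertex ordering 0 < 1 < 2 < 3 < 4 < 5. The simplices of K, each written with vertices in increasing order, are:

  0-simplices (6): [0], [1], [2], [3], [4], [5]
  1-simplices (12): [0,1], [0,2], [0,4], [0,5], [1,2], [1,3], [1,4], [2,3], [2,5], [3,4], [3,5], [4,5]
  2-simplices (8): [0,1,2], [0,1,4], [0,2,5], [0,4,5], [1,2,3], [1,3,4], [2,3,5], [3,4,5]

Hence C_0 ≅ Z^6, C_1 ≅ Z^12, C_2 ≅ Z^8.

Boundary ∂_1: C_1 → C_0 sends each edge [p,q] (with p < q) to q − p.
This gives a 6×12 integer matrix of rank 5; reducing to Smith normal form yields diagonal entries (1,1,1,1,1).

∂_2: C_2 → C_1 sends each 2-simplex [p,q,r] to [q,r] − [p,r] + [p,q]. For instance
  ∂[0,4,5] = [4,5] − [0,5] + [0,4],
  ∂[1,2,3] = [2,3] − [1,3] + [1,2].
The 12×8 boundary matrix has rank 7 and Smith normal form diag(1,1,1,1,1,1,1).

Computing H_k = (kernel of ∂_k) / (image of ∂_{k+1}):

  H_0: rank C_0 − rank ∂_1 = 6 − 5 = 1, and the invariant factors of ∂_1 are all 1, so H_0 = Z.
  H_1: rank ker ∂_1 − rank ∂_2 = (12 − 5) − 7 = 0, and the invariant factors of ∂_2 are all 1, so H_1 = 0.
  H_2: rank ker ∂_2 − rank ∂_3 = (8 − 7) − 0 = 1, and there is no ∂_3, so H_2 = Z.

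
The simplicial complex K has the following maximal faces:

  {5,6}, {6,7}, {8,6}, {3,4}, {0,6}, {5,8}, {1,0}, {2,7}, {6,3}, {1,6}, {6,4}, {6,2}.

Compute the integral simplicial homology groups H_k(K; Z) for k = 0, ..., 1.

We work with the vertex ordering 0 < 1 < 2 < 3 < 4 < 5 < 6 < 7 < 8. The simplices of K, each written with vertices in increasing order, are:

  0-simplices (9): [0], [1], [2], [3], [4], [5], [6], [7], [8]
  1-simplices (12): [0,1], [0,6], [1,6], [2,6], [2,7], [3,4], [3,6], [4,6], [5,6], [5,8], [6,7], [6,8]

Hence C_0 ≅ Z^9, C_1 ≅ Z^12.

∂_1: C_1 → C_0 is given by ∂[p,q] = [q] − [p].
The 9×12 boundary matrix has rank 8 and Smith normal form diag(1,1,1,1,1,1,1,1).

Now H_k = ker ∂_k / im ∂_{k+1}, so:

  H_0: rank C_0 − rank ∂_1 = 9 − 8 = 1, and the invariant factors of ∂_1 are all 1, so H_0 ≅ Z.
  H_1: rank ker ∂_1 − rank ∂_2 = (12 − 8) − 0 = 4, and there is no ∂_2, so H_1 ≅ Z^4.

(K is a triangulation of a wedge of 4 circles.)

H_0 ≅ Z,  H_1 ≅ Z^4.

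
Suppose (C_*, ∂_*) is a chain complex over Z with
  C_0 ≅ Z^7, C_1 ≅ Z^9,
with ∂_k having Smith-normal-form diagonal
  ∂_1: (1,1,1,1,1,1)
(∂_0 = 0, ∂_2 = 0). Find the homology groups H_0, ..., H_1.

H_0 ≅ Z,  H_1 ≅ Z^3.

H_0: b_0 = 7 − 0 − 6 = 1; torsion from ∂_1 factors > 1: none. So H_0 ≅ Z.
H_1: b_1 = 9 − 6 − 0 = 3; torsion from ∂_2 factors > 1: none. So H_1 ≅ Z^3.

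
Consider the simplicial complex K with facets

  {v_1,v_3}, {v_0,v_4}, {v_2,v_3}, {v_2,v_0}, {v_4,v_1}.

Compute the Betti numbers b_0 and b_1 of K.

Order the vertices as v_0 < v_1 < v_2 < v_3 < v_4. Listing each simplex with vertices in this order, K has dimension 1 with simplices:

  0-simplices (5): [v_0], [v_1], [v_2], [v_3], [v_4]
  1-simplices (5): [v_0,v_2], [v_0,v_4], [v_1,v_3], [v_1,v_4], [v_2,v_3]

giving chain groups C_0 ≅ Z^5, C_1 ≅ Z^5.

Boundary ∂_1: C_1 → C_0 sends each edge [p,q] (with p < q) to q − p. For instance
  ∂[v_0,v_4] = [v_4] − [v_0].
The resulting 5×5 matrix has rank 4, and its Smith normal form has invariant factors (1,1,1,1).

Reading off H_k = ker ∂_k / im ∂_{k+1}:

  H_0: rank C_0 − rank ∂_1 = 5 − 4 = 1, and the invariant factors of ∂_1 are all 1, so H_0 = Z.
  H_1: rank ker ∂_1 − rank ∂_2 = (5 − 4) − 0 = 1, and there is no ∂_2, so H_1 = Z.

As a check, the Euler characteristic is 5 − 5 = 0, which agrees with 1 − 1 = 0.

Hence the Betti numbers are b_0 = 1, b_1 = 1.

b_0 = 1, b_1 = 1.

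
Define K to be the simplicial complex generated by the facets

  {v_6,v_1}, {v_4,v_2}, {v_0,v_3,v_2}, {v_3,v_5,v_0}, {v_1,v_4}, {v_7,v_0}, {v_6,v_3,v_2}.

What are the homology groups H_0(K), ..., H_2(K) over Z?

K has 8 vertices, 11 edges, 3 triangles.
rank ∂_0 = 0, rank ∂_1 = 7 ⇒ b_0 = 8 − 0 − 7 = 1; all invariant factors of ∂_1 are 1 so no torsion. So H_0 ≅ Z.
rank ∂_1 = 7, rank ∂_2 = 3 ⇒ b_1 = 11 − 7 − 3 = 1; all invariant factors of ∂_2 are 1 so no torsion. So H_1 ≅ Z.
rank ∂_2 = 3, rank ∂_3 = 0 ⇒ b_2 = 3 − 3 − 0 = 0. So H_2 ≅ 0.

H_0 = Z,  H_1 = Z,  H_2 = 0.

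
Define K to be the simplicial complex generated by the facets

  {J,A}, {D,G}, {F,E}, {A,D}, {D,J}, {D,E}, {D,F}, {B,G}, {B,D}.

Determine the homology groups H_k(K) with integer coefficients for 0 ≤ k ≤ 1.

H_0 = Z,  H_1 = Z^3.

Order the vertices as A < B < D < E < F < G < J. Listing each simplex with vertices in this order, K has dimension 1 with simplices:

  0-simplices (7): A, B, D, E, F, G, J
  1-simplices (9): AD, AJ, BD, BG, DE, DF, DG, DJ, EF

giving chain groups C_0 ≅ Z^7, C_1 ≅ Z^9.

Boundary ∂_1: C_1 → C_0 is given by ∂[p,q] = [q] − [p]. For instance
  ∂DE = E − D.
As a 7×9 matrix over Z this has rank 6, with invariant factors (1,1,1,1,1,1).

Reading off H_k = ker ∂_k / im ∂_{k+1}:

  H_0: rank C_0 − rank ∂_1 = 7 − 6 = 1, and the invariant factors of ∂_1 are all 1, so H_0 ≅ Z.
  H_1: rank ker ∂_1 − rank ∂_2 = (9 − 6) − 0 = 3, and there is no ∂_2, so H_1 ≅ Z^3.

(K is a triangulation of a wedge of 3 circles.)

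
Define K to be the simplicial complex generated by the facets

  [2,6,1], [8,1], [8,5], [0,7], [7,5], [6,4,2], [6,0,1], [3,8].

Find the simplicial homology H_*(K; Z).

Order the vertices as 0 < 1 < 2 < 3 < 4 < 5 < 6 < 7 < 8. Listing each simplex with vertices in this order, K has dimension 2 with simplices:

  0-simplices (9): [0], [1], [2], [3], [4], [5], [6], [7], [8]
  1-simplices (12): [0,1], [0,6], [0,7], [1,2], [1,6], [1,8], [2,4], [2,6], [3,8], [4,6], [5,7], [5,8]
  2-simplices (3): [0,1,6], [1,2,6], [2,4,6]

Hence C_0 ≅ Z^9, C_1 ≅ Z^12, C_2 ≅ Z^3.

The boundary map ∂_1: C_1 → C_0 sends each edge [p,q] (with p < q) to q − p.
The resulting 9×12 matrix has rank 8, and its Smith normal form has invariant factors (1,1,1,1,1,1,1,1).

Boundary ∂_2: C_2 → C_1 maps a triangle to the signed sum of its edges. For instance
  ∂[2,4,6] = [4,6] − [2,6] + [2,4],
  ∂[1,2,6] = [2,6] − [1,6] + [1,2].
The 12×3 boundary matrix has rank 3 and Smith normal form diag(1,1,1).

Computing H_k = (kernel of ∂_k) / (image of ∂_{k+1}):

  H_0: rank C_0 − rank ∂_1 = 9 − 8 = 1, and the invariant factors of ∂_1 are all 1, so H_0 ≅ Z.
  H_1: rank ker ∂_1 − rank ∂_2 = (12 − 8) − 3 = 1, and the invariant factors of ∂_2 are all 1, so H_1 ≅ Z.
  H_2: rank ker ∂_2 − rank ∂_3 = (3 − 3) − 0 = 0, and there is no ∂_3, so H_2 ≅ 0.

H_0 = Z,  H_1 = Z,  H_2 = 0.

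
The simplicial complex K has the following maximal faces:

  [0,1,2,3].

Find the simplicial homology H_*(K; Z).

H_0 ≅ Z,  H_1 = 0,  H_2 = 0,  H_3 = 0.

We work with the vertex ordering 0 < 1 < 2 < 3. The simplices of K, each written with vertices in increasing order, are:

  0-simplices (4): [0], [1], [2], [3]
  1-simplices (6): [0,1], [0,2], [0,3], [1,2], [1,3], [2,3]
  2-simplices (4): [0,1,2], [0,1,3], [0,2,3], [1,2,3]
  3-simplices (1): [0,1,2,3]

so the chain groups are C_0 ≅ Z^4, C_1 ≅ Z^6, C_2 ≅ Z^4, C_3 ≅ Z^1.

Boundary ∂_1: C_1 → C_0 is given by ∂[p,q] = [q] − [p].
The 4×6 boundary matrix has rank 3 and Smith normal form diag(1,1,1).

The boundary map ∂_2: C_2 → C_1 acts by ∂[p,q,r] = [q,r] − [p,r] + [p,q]. For instance
  ∂[1,2,3] = [2,3] − [1,3] + [1,2],
  ∂[0,2,3] = [2,3] − [0,3] + [0,2].
The resulting 6×4 matrix has rank 3, and its Smith normal form has invariant factors (1,1,1).

∂_3: C_3 → C_2 sends each 3-simplex σ to the alternating sum Σ_i (−1)^i (σ with its i-th vertex removed). For instance
  ∂[0,1,2,3] = [1,2,3] − [0,2,3] + [0,1,3] − [0,1,2].
The 4×1 boundary matrix has rank 1 and Smith normal form diag(1).

Computing H_k = (kernel of ∂_k) / (image of ∂_{k+1}):

  H_0: rank C_0 − rank ∂_1 = 4 − 3 = 1, and the invariant factors of ∂_1 are all 1, so H_0 = Z.
  H_1: rank ker ∂_1 − rank ∂_2 = (6 − 3) − 3 = 0, and the invariant factors of ∂_2 are all 1, so H_1 = 0.
  H_2: rank ker ∂_2 − rank ∂_3 = (4 − 3) − 1 = 0, and the invariant factors of ∂_3 are all 1, so H_2 = 0.
  H_3: rank ker ∂_3 − rank ∂_4 = (1 − 1) − 0 = 0, and there is no ∂_4, so H_3 = 0.

(K is a triangulation of the 3-simplex.)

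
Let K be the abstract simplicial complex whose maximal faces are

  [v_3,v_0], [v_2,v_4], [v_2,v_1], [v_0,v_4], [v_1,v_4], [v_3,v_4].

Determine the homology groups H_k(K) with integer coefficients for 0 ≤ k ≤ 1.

H_0 ≅ Z,  H_1 ≅ Z^2.

Fix the vertex order v_0 < v_1 < v_2 < v_3 < v_4 and write every simplex with vertices in increasing order. Then dim K = 1 and the simplices of K are:

  0-simplices (5): [v_0], [v_1], [v_2], [v_3], [v_4]
  1-simplices (6): [v_0,v_3], [v_0,v_4], [v_1,v_2], [v_1,v_4], [v_2,v_4], [v_3,v_4]

Hence C_0 ≅ Z^5, C_1 ≅ Z^6.

Boundary ∂_1: C_1 → C_0 is given by ∂[p,q] = [q] − [p].
The resulting 5×6 matrix has rank 4, and its Smith normal form has invariant factors (1,1,1,1).

From H_k ≅ ker(∂_k) / im(∂_{k+1}) we obtain:

  H_0: rank C_0 − rank ∂_1 = 5 − 4 = 1, and the invariant factors of ∂_1 are all 1, so H_0 ≅ Z.
  H_1: rank ker ∂_1 − rank ∂_2 = (6 − 4) − 0 = 2, and there is no ∂_2, so H_1 ≅ Z^2.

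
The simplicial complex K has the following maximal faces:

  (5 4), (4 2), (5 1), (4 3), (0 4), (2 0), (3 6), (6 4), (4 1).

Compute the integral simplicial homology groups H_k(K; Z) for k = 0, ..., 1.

H_0 ≅ Z,  H_1 ≅ Z^3.

Fix the vertex order 0 < 1 < 2 < 3 < 4 < 5 < 6 and write every simplex with vertices in increasing order. Then dim K = 1 and the simplices of K are:

  0-simplices (7): [0], [1], [2], [3], [4], [5], [6]
  1-simplices (9): [0,2], [0,4], [1,4], [1,5], [2,4], [3,4], [3,6], [4,5], [4,6]

so the chain groups are C_0 ≅ Z^7, C_1 ≅ Z^9.

∂_1: C_1 → C_0 maps an edge to its endpoints' difference, ∂[p,q] = q − p. For instance
  ∂[3,4] = [4] − [3].
As a 7×9 matrix over Z this has rank 6, with invariant factors (1,1,1,1,1,1).

Now H_k = ker ∂_k / im ∂_{k+1}, so:

  H_0: rank C_0 − rank ∂_1 = 7 − 6 = 1, and the invariant factors of ∂_1 are all 1, so H_0 = Z.
  H_1: rank ker ∂_1 − rank ∂_2 = (9 − 6) − 0 = 3, and there is no ∂_2, so H_1 = Z^3.

As a check, the Euler characteristic is 7 − 9 = -2, which agrees with 1 − 3 = -2.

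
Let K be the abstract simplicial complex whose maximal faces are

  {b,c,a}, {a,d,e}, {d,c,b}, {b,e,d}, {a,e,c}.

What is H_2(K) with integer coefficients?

H_2 ≅ 0.

Fix the vertex order a < b < c < d < e and write every simplex with vertices in increasing order. Then dim K = 2 and the simplices of K are:

  0-simplices (5): a, b, c, d, e
  1-simplices (10): ab, ac, ad, ae, bc, bd, be, cd, ce, de
  2-simplices (5): abc, ace, ade, bcd, bde

Hence C_0 ≅ Z^5, C_1 ≅ Z^10, C_2 ≅ Z^5.

The boundary map ∂_1: C_1 → C_0 is given by ∂[p,q] = [q] − [p]. For instance
  ∂bd = d − b.
As a 5×10 matrix over Z this has rank 4, with invariant factors (1,1,1,1).

The boundary map ∂_2: C_2 → C_1 sends each 2-simplex [p,q,r] to [q,r] − [p,r] + [p,q]. For instance
  ∂abc = bc − ac + ab,
  ∂bcd = cd − bd + bc.
As a 10×5 matrix over Z this has rank 5, with invariant factors (1,1,1,1,1).

Reading off H_k = ker ∂_k / im ∂_{k+1}:

  H_2: rank ker ∂_2 − rank ∂_3 = (5 − 5) − 0 = 0, and there is no ∂_3, so H_2 ≅ 0.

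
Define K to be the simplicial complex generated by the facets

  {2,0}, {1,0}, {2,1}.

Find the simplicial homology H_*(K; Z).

Fix the vertex order 0 < 1 < 2 and write every simplex with vertices in increasing order. Then dim K = 1 and the simplices of K are:

  0-simplices (3): [0], [1], [2]
  1-simplices (3): [0,1], [0,2], [1,2]

Hence C_0 ≅ Z^3, C_1 ≅ Z^3.

Boundary ∂_1: C_1 → C_0 maps an edge to its endpoints' difference, ∂[p,q] = q − p.
The 3×3 boundary matrix has rank 2 and Smith normal form diag(1,1).

From H_k ≅ ker(∂_k) / im(∂_{k+1}) we obtain:

  H_0: rank C_0 − rank ∂_1 = 3 − 2 = 1, and the invariant factors of ∂_1 are all 1, so H_0 = Z.
  H_1: rank ker ∂_1 − rank ∂_2 = (3 − 2) − 0 = 1, and there is no ∂_2, so H_1 = Z.

As a check, the Euler characteristic is 3 − 3 = 0, which agrees with 1 − 1 = 0.

H_0 ≅ Z,  H_1 ≅ Z.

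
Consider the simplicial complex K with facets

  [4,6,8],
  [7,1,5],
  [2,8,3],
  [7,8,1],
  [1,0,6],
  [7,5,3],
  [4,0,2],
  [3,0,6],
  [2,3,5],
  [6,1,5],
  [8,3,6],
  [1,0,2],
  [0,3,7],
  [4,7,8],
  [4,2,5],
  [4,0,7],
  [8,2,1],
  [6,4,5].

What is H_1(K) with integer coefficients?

H_1 = Z^2.

Fix the vertex order 0 < 1 < 2 < 3 < 4 < 5 < 6 < 7 < 8 and write every simplex with vertices in increasing order. Then dim K = 2 and the simplices of K are:

  0-simplices (9): [0], [1], [2], [3], [4], [5], [6], [7], [8]
  1-simplices (27): (27 of them)
  2-simplices (18): [0,1,2], [0,1,6], [0,2,4], [0,3,6], [0,3,7], [0,4,7], [1,2,8], [1,5,6], [1,5,7], [1,7,8], [2,3,5], [2,3,8], [2,4,5], [3,5,7], [3,6,8], [4,5,6], [4,6,8], [4,7,8]

giving chain groups C_0 ≅ Z^9, C_1 ≅ Z^27, C_2 ≅ Z^18.

Boundary ∂_1: C_1 → C_0 is given by ∂[p,q] = [q] − [p].
The 9×27 boundary matrix has rank 8 and Smith normal form diag(1,1,1,1,1,1,1,1).

∂_2: C_2 → C_1 acts by ∂[p,q,r] = [q,r] − [p,r] + [p,q]. For instance
  ∂[0,1,6] = [1,6] − [0,6] + [0,1],
  ∂[0,4,7] = [4,7] − [0,7] + [0,4].
The resulting 27×18 matrix has rank 17, and its Smith normal form has invariant factors (1,1,1,1,1,1,1,1,1,1,1,1,1,1,1,1,1).

Reading off H_k = ker ∂_k / im ∂_{k+1}:

  H_1: rank ker ∂_1 − rank ∂_2 = (27 − 8) − 17 = 2, and the invariant factors of ∂_2 are all 1, so H_1 = Z^2.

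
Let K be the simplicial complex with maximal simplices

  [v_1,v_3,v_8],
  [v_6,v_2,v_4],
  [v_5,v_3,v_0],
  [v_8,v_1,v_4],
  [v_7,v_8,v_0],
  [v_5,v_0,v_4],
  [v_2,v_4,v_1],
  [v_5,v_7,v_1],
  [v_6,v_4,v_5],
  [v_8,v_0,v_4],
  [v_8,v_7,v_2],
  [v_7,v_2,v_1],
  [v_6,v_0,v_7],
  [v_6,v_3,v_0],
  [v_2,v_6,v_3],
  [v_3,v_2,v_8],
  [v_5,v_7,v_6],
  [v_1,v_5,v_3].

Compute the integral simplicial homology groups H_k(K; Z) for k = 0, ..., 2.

Take the total order v_0 < v_1 < v_2 < v_3 < v_4 < v_5 < v_6 < v_7 < v_8 on the vertex set. Then K (dimension 2) consists of the simplices:

  0-simplices (9): [v_0], [v_1], [v_2], [v_3], [v_4], [v_5], [v_6], [v_7], [v_8]
  1-simplices (27): (27 of them)
  2-simplices (18): (18 of them)

Hence C_0 ≅ Z^9, C_1 ≅ Z^27, C_2 ≅ Z^18.

The boundary map ∂_1: C_1 → C_0 is given by ∂[p,q] = [q] − [p].
This gives a 9×27 integer matrix of rank 8; reducing to Smith normal form yields diagonal entries (1,1,1,1,1,1,1,1).

Boundary ∂_2: C_2 → C_1 sends each 2-simplex [p,q,r] to [q,r] − [p,r] + [p,q]. For instance
  ∂[v_2,v_4,v_6] = [v_4,v_6] − [v_2,v_6] + [v_2,v_4],
  ∂[v_0,v_3,v_5] = [v_3,v_5] − [v_0,v_5] + [v_0,v_3].
As a 27×18 matrix over Z this has rank 18, with invariant factors (1,1,1,1,1,1,1,1,1,1,1,1,1,1,1,1,1,2).

Computing H_k = (kernel of ∂_k) / (image of ∂_{k+1}):

  H_0: rank C_0 − rank ∂_1 = 9 − 8 = 1, and the invariant factors of ∂_1 are all 1, so H_0 ≅ Z.
  H_1: rank ker ∂_1 − rank ∂_2 = (27 − 8) − 18 = 1, and ∂_2 has invariant factor 2 > 1, so H_1 ≅ Z × Z/2.
  H_2: rank ker ∂_2 − rank ∂_3 = (18 − 18) − 0 = 0, and there is no ∂_3, so H_2 ≅ 0.

As a check, the Euler characteristic is 9 − 27 + 18 = 0, which agrees with 1 − 1 + 0 = 0.

H_0 ≅ Z,  H_1 ≅ Z × Z/2,  H_2 = 0.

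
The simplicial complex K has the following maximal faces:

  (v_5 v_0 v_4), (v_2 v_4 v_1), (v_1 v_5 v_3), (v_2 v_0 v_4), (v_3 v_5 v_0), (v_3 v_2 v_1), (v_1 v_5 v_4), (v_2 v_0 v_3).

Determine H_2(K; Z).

We work with the vertex ordering v_0 < v_1 < v_2 < v_3 < v_4 < v_5. The simplices of K, each written with vertices in increasing order, are:

  0-simplices (6): [v_0], [v_1], [v_2], [v_3], [v_4], [v_5]
  1-simplices (12): [v_0,v_2], [v_0,v_3], [v_0,v_4], [v_0,v_5], [v_1,v_2], [v_1,v_3], [v_1,v_4], [v_1,v_5], [v_2,v_3], [v_2,v_4], [v_3,v_5], [v_4,v_5]
  2-simplices (8): [v_0,v_2,v_3], [v_0,v_2,v_4], [v_0,v_3,v_5], [v_0,v_4,v_5], [v_1,v_2,v_3], [v_1,v_2,v_4], [v_1,v_3,v_5], [v_1,v_4,v_5]

giving chain groups C_0 ≅ Z^6, C_1 ≅ Z^12, C_2 ≅ Z^8.

The boundary map ∂_1: C_1 → C_0 is given by ∂[p,q] = [q] − [p].
The 6×12 boundary matrix has rank 5 and Smith normal form diag(1,1,1,1,1).

∂_2: C_2 → C_1 maps a triangle to the signed sum of its edges. For instance
  ∂[v_1,v_2,v_4] = [v_2,v_4] − [v_1,v_4] + [v_1,v_2],
  ∂[v_0,v_2,v_4] = [v_2,v_4] − [v_0,v_4] + [v_0,v_2].
This gives a 12×8 integer matrix of rank 7; reducing to Smith normal form yields diagonal entries (1,1,1,1,1,1,1).

Now H_k = ker ∂_k / im ∂_{k+1}, so:

  H_2: rank ker ∂_2 − rank ∂_3 = (8 − 7) − 0 = 1, and there is no ∂_3, so H_2 ≅ Z.

H_2 = Z.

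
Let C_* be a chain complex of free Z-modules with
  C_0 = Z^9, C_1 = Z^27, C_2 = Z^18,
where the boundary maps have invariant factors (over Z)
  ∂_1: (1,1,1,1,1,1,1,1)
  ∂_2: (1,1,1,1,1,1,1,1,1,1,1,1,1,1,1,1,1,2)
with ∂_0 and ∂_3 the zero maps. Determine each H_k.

H_0 = Z,  H_1 = Z ⊕ Z/2,  H_2 = 0.

H_0: b_0 = 9 − 0 − 8 = 1; torsion from ∂_1 factors > 1: none. So H_0 = Z.
H_1: b_1 = 27 − 8 − 18 = 1; torsion from ∂_2 factors > 1: [2]. So H_1 = Z ⊕ Z/2.
H_2: b_2 = 18 − 18 − 0 = 0; torsion from ∂_3 factors > 1: none. So H_2 = 0.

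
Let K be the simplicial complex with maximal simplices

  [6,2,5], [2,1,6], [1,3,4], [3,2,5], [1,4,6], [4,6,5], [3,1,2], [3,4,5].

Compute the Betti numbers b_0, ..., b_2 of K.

b_0 = 1, b_1 = 0, b_2 = 1.

Order the vertices as 1 < 2 < 3 < 4 < 5 < 6. Listing each simplex with vertices in this order, K has dimension 2 with simplices:

  0-simplices (6): [1], [2], [3], [4], [5], [6]
  1-simplices (12): [1,2], [1,3], [1,4], [1,6], [2,3], [2,5], [2,6], [3,4], [3,5], [4,5], [4,6], [5,6]
  2-simplices (8): [1,2,3], [1,2,6], [1,3,4], [1,4,6], [2,3,5], [2,5,6], [3,4,5], [4,5,6]

so the chain groups are C_0 ≅ Z^6, C_1 ≅ Z^12, C_2 ≅ Z^8.

The boundary map ∂_1: C_1 → C_0 is given by ∂[p,q] = [q] − [p]. For instance
  ∂[1,6] = [6] − [1].
The 6×12 boundary matrix has rank 5 and Smith normal form diag(1,1,1,1,1).

Boundary ∂_2: C_2 → C_1 acts by ∂[p,q,r] = [q,r] − [p,r] + [p,q]. For instance
  ∂[1,2,3] = [2,3] − [1,3] + [1,2],
  ∂[1,2,6] = [2,6] − [1,6] + [1,2].
The resulting 12×8 matrix has rank 7, and its Smith normal form has invariant factors (1,1,1,1,1,1,1).

From H_k ≅ ker(∂_k) / im(∂_{k+1}) we obtain:

  H_0: rank C_0 − rank ∂_1 = 6 − 5 = 1, and the invariant factors of ∂_1 are all 1, so H_0 ≅ Z.
  H_1: rank ker ∂_1 − rank ∂_2 = (12 − 5) − 7 = 0, and the invariant factors of ∂_2 are all 1, so H_1 ≅ 0.
  H_2: rank ker ∂_2 − rank ∂_3 = (8 − 7) − 0 = 1, and there is no ∂_3, so H_2 ≅ Z.

Hence the Betti numbers are b_0 = 1, b_1 = 0, b_2 = 1.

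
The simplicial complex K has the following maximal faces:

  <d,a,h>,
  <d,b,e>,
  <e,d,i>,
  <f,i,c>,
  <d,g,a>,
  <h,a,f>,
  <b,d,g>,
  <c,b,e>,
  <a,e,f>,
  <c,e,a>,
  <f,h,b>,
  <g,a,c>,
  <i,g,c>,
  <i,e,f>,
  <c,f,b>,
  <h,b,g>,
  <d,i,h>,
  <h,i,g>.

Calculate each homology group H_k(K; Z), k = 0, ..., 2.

Order the vertices as a < b < c < d < e < f < g < h < i. Listing each simplex with vertices in this order, K has dimension 2 with simplices:

  0-simplices (9): a, b, c, d, e, f, g, h, i
  1-simplices (27): ac, ad, ae, af, ag, ah, bc, bd, be, bf, bg, bh, ce, cf, cg, ci, de, dg, dh, di, ef, ei, fh, fi, gh, gi, hi
  2-simplices (18): ace, acg, adg, adh, aef, afh, bce, bcf, bde, bdg, bfh, bgh, cfi, cgi, dei, dhi, efi, ghi

giving chain groups C_0 ≅ Z^9, C_1 ≅ Z^27, C_2 ≅ Z^18.

∂_1: C_1 → C_0 maps an edge to its endpoints' difference, ∂[p,q] = q − p. For instance
  ∂bc = c − b.
The resulting 9×27 matrix has rank 8, and its Smith normal form has invariant factors (1,1,1,1,1,1,1,1).

The boundary map ∂_2: C_2 → C_1 sends each 2-simplex [p,q,r] to [q,r] − [p,r] + [p,q]. For instance
  ∂bdg = dg − bg + bd,
  ∂dei = ei − di + de.
As a 27×18 matrix over Z this has rank 18, with invariant factors (1,1,1,1,1,1,1,1,1,1,1,1,1,1,1,1,1,2).

Reading off H_k = ker ∂_k / im ∂_{k+1}:

  H_0: rank C_0 − rank ∂_1 = 9 − 8 = 1, and the invariant factors of ∂_1 are all 1, so H_0 = Z.
  H_1: rank ker ∂_1 − rank ∂_2 = (27 − 8) − 18 = 1, and ∂_2 has invariant factor 2 > 1, so H_1 = Z ⊕ Z/2Z.
  H_2: rank ker ∂_2 − rank ∂_3 = (18 − 18) − 0 = 0, and there is no ∂_3, so H_2 = 0.

(K is a triangulation of the Klein bottle.)

H_0 = Z,  H_1 = Z ⊕ Z/2Z,  H_2 = 0.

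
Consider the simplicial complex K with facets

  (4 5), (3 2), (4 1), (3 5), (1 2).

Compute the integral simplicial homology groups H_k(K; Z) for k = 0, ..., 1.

K has 5 vertices, 5 edges.
rank ∂_0 = 0, rank ∂_1 = 4 ⇒ b_0 = 5 − 0 − 4 = 1; all invariant factors of ∂_1 are 1 so no torsion. So H_0 ≅ Z.
rank ∂_1 = 4, rank ∂_2 = 0 ⇒ b_1 = 5 − 4 − 0 = 1. So H_1 ≅ Z.

H_0 ≅ Z,  H_1 ≅ Z.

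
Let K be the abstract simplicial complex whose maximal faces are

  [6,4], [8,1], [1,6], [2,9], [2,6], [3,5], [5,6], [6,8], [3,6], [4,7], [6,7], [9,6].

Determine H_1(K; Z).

Order the vertices as 1 < 2 < 3 < 4 < 5 < 6 < 7 < 8 < 9. Listing each simplex with vertices in this order, K has dimension 1 with simplices:

  0-simplices (9): [1], [2], [3], [4], [5], [6], [7], [8], [9]
  1-simplices (12): [1,6], [1,8], [2,6], [2,9], [3,5], [3,6], [4,6], [4,7], [5,6], [6,7], [6,8], [6,9]

Hence C_0 ≅ Z^9, C_1 ≅ Z^12.

∂_1: C_1 → C_0 maps an edge to its endpoints' difference, ∂[p,q] = q − p. For instance
  ∂[4,6] = [6] − [4].
The 9×12 boundary matrix has rank 8 and Smith normal form diag(1,1,1,1,1,1,1,1).

Computing H_k = (kernel of ∂_k) / (image of ∂_{k+1}):

  H_1: rank ker ∂_1 − rank ∂_2 = (12 − 8) − 0 = 4, and there is no ∂_2, so H_1 = Z^4.

H_1 = Z^4.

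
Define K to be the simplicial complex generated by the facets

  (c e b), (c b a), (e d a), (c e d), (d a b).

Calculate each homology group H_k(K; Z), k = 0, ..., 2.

H_0 ≅ Z,  H_1 ≅ Z,  H_2 = 0.

We work with the vertex ordering a < b < c < d < e. The simplices of K, each written with vertices in increasing order, are:

  0-simplices (5): a, b, c, d, e
  1-simplices (10): ab, ac, ad, ae, bc, bd, be, cd, ce, de
  2-simplices (5): abc, abd, ade, bce, cde

so the chain groups are C_0 ≅ Z^5, C_1 ≅ Z^10, C_2 ≅ Z^5.

The boundary map ∂_1: C_1 → C_0 sends each edge [p,q] (with p < q) to q − p. For instance
  ∂be = e − b.
This gives a 5×10 integer matrix of rank 4; reducing to Smith normal form yields diagonal entries (1,1,1,1).

Boundary ∂_2: C_2 → C_1 acts by ∂[p,q,r] = [q,r] − [p,r] + [p,q]. For instance
  ∂bce = ce − be + bc,
  ∂abc = bc − ac + ab.
This gives a 10×5 integer matrix of rank 5; reducing to Smith normal form yields diagonal entries (1,1,1,1,1).

Computing H_k = (kernel of ∂_k) / (image of ∂_{k+1}):

  H_0: rank C_0 − rank ∂_1 = 5 − 4 = 1, and the invariant factors of ∂_1 are all 1, so H_0 ≅ Z.
  H_1: rank ker ∂_1 − rank ∂_2 = (10 − 4) − 5 = 1, and the invariant factors of ∂_2 are all 1, so H_1 ≅ Z.
  H_2: rank ker ∂_2 − rank ∂_3 = (5 − 5) − 0 = 0, and there is no ∂_3, so H_2 ≅ 0.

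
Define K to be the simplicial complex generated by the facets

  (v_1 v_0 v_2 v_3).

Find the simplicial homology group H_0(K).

Take the total order v_0 < v_1 < v_2 < v_3 on the vertex set. Then K (dimension 3) consists of the simplices:

  0-simplices (4): [v_0], [v_1], [v_2], [v_3]
  1-simplices (6): [v_0,v_1], [v_0,v_2], [v_0,v_3], [v_1,v_2], [v_1,v_3], [v_2,v_3]
  2-simplices (4): [v_0,v_1,v_2], [v_0,v_1,v_3], [v_0,v_2,v_3], [v_1,v_2,v_3]
  3-simplices (1): [v_0,v_1,v_2,v_3]

so the chain groups are C_0 ≅ Z^4, C_1 ≅ Z^6, C_2 ≅ Z^4, C_3 ≅ Z^1.

Boundary ∂_1: C_1 → C_0 is given by ∂[p,q] = [q] − [p]. For instance
  ∂[v_2,v_3] = [v_3] − [v_2].
The 4×6 boundary matrix has rank 3 and Smith normal form diag(1,1,1).

The boundary map ∂_2: C_2 → C_1 acts by ∂[p,q,r] = [q,r] − [p,r] + [p,q]. For instance
  ∂[v_0,v_2,v_3] = [v_2,v_3] − [v_0,v_3] + [v_0,v_2],
  ∂[v_0,v_1,v_2] = [v_1,v_2] − [v_0,v_2] + [v_0,v_1].
The 6×4 boundary matrix has rank 3 and Smith normal form diag(1,1,1).

Boundary ∂_3: C_3 → C_2 sends each 3-simplex σ to the alternating sum Σ_i (−1)^i (σ with its i-th vertex removed). For instance
  ∂[v_0,v_1,v_2,v_3] = [v_1,v_2,v_3] − [v_0,v_2,v_3] + [v_0,v_1,v_3] − [v_0,v_1,v_2].
As a 4×1 matrix over Z this has rank 1, with invariant factors (1).

Now H_k = ker ∂_k / im ∂_{k+1}, so:

  H_0: rank C_0 − rank ∂_1 = 4 − 3 = 1, and the invariant factors of ∂_1 are all 1, so H_0 ≅ Z.

H_0 = Z.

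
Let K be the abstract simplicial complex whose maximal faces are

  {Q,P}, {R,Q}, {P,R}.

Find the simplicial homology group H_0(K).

Fix the vertex order P < Q < R and write every simplex with vertices in increasing order. Then dim K = 1 and the simplices of K are:

  0-simplices (3): P, Q, R
  1-simplices (3): PQ, PR, QR

so the chain groups are C_0 ≅ Z^3, C_1 ≅ Z^3.

∂_1: C_1 → C_0 sends each edge [p,q] (with p < q) to q − p.
The resulting 3×3 matrix has rank 2, and its Smith normal form has invariant factors (1,1).

Reading off H_k = ker ∂_k / im ∂_{k+1}:

  H_0: rank C_0 − rank ∂_1 = 3 − 2 = 1, and the invariant factors of ∂_1 are all 1, so H_0 ≅ Z.

H_0 = Z.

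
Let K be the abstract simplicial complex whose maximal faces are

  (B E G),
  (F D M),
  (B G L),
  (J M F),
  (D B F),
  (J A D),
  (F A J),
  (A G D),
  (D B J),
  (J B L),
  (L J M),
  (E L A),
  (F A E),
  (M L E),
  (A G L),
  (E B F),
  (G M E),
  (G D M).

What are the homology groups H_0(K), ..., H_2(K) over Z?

H_0 ≅ Z,  H_1 ≅ Z ⊕ Z_2,  H_2 = 0.

Take the total order A < B < D < E < F < G < J < L < M on the vertex set. Then K (dimension 2) consists of the simplices:

  0-simplices (9): A, B, D, E, F, G, J, L, M
  1-simplices (27): AD, AE, AF, AG, AJ, AL, BD, BE, BF, BG, BJ, BL, DF, DG, DJ, DM, EF, EG, EL, EM, FJ, FM, GL, GM, JL, JM, LM
  2-simplices (18): ADG, ADJ, AEF, AEL, AFJ, AGL, BDF, BDJ, BEF, BEG, BGL, BJL, DFM, DGM, EGM, ELM, FJM, JLM

so the chain groups are C_0 ≅ Z^9, C_1 ≅ Z^27, C_2 ≅ Z^18.

The boundary map ∂_1: C_1 → C_0 sends each edge [p,q] (with p < q) to q − p. For instance
  ∂GM = M − G.
The 9×27 boundary matrix has rank 8 and Smith normal form diag(1,1,1,1,1,1,1,1).

Boundary ∂_2: C_2 → C_1 acts by ∂[p,q,r] = [q,r] − [p,r] + [p,q]. For instance
  ∂BEF = EF − BF + BE,
  ∂DFM = FM − DM + DF.
This gives a 27×18 integer matrix of rank 18; reducing to Smith normal form yields diagonal entries (1,1,1,1,1,1,1,1,1,1,1,1,1,1,1,1,1,2).

From H_k ≅ ker(∂_k) / im(∂_{k+1}) we obtain:

  H_0: rank C_0 − rank ∂_1 = 9 − 8 = 1, and the invariant factors of ∂_1 are all 1, so H_0 ≅ Z.
  H_1: rank ker ∂_1 − rank ∂_2 = (27 − 8) − 18 = 1, and ∂_2 has invariant factor 2 > 1, so H_1 ≅ Z ⊕ Z_2.
  H_2: rank ker ∂_2 − rank ∂_3 = (18 − 18) − 0 = 0, and there is no ∂_3, so H_2 ≅ 0.

(K is a triangulation of the Klein bottle.)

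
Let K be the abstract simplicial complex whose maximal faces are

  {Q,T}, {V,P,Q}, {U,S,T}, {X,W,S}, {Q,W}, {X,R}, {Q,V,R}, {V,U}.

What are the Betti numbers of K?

K has 9 vertices, 15 edges, 4 triangles.
rank ∂_0 = 0, rank ∂_1 = 8 ⇒ b_0 = 9 − 0 − 8 = 1; all invariant factors of ∂_1 are 1 so no torsion. So H_0 = Z.
rank ∂_1 = 8, rank ∂_2 = 4 ⇒ b_1 = 15 − 8 − 4 = 3; all invariant factors of ∂_2 are 1 so no torsion. So H_1 = Z^3.
rank ∂_2 = 4, rank ∂_3 = 0 ⇒ b_2 = 4 − 4 − 0 = 0. So H_2 = 0.

b_0 = 1, b_1 = 3, b_2 = 0.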